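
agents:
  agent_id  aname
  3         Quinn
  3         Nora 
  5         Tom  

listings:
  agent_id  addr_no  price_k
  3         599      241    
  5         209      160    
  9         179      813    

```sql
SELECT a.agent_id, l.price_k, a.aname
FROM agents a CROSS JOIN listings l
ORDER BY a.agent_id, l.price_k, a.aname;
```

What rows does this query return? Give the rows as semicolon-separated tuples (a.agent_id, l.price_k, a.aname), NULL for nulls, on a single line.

(3, 160, Nora); (3, 160, Quinn); (3, 241, Nora); (3, 241, Quinn); (3, 813, Nora); (3, 813, Quinn); (5, 160, Tom); (5, 241, Tom); (5, 813, Tom)

CROSS JOIN pairs every row of `agents` with every row of `listings`: 3 × 3 = 9 rows.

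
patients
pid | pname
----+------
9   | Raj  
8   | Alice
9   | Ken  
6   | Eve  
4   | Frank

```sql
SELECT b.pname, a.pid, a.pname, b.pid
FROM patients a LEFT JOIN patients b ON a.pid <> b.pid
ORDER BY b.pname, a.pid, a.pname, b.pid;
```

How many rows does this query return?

18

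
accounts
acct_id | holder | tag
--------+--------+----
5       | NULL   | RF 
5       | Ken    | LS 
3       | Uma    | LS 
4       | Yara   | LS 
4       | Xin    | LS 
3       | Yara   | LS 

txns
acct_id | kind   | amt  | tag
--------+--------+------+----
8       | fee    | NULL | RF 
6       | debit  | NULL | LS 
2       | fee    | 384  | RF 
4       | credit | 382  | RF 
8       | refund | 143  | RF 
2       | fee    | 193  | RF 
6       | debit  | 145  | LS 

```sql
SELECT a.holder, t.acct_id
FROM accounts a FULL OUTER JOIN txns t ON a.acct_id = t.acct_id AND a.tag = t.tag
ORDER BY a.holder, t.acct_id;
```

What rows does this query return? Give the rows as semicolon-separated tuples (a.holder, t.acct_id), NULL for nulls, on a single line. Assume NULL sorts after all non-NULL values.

FULL OUTER JOIN keeps every row from both sides; unmatched rows get NULL for the other side's columns.
Matching on a.acct_id = t.acct_id AND a.tag = t.tag.
- a (acct_id=5, tag=RF) has no partner → padded with NULL.
- a (acct_id=5, tag=LS) has no partner → padded with NULL.
- a (acct_id=3, tag=LS) has no partner → padded with NULL.
- a (acct_id=4, tag=LS) has no partner → padded with NULL.
- a (acct_id=4, tag=LS) has no partner → padded with NULL.
- a (acct_id=3, tag=LS) has no partner → padded with NULL.
- 7 row(s) from t found no a partner → padded with NULL.

(Ken, NULL); (Uma, NULL); (Xin, NULL); (Yara, NULL); (Yara, NULL); (NULL, 2); (NULL, 2); (NULL, 4); (NULL, 6); (NULL, 6); (NULL, 8); (NULL, 8); (NULL, NULL)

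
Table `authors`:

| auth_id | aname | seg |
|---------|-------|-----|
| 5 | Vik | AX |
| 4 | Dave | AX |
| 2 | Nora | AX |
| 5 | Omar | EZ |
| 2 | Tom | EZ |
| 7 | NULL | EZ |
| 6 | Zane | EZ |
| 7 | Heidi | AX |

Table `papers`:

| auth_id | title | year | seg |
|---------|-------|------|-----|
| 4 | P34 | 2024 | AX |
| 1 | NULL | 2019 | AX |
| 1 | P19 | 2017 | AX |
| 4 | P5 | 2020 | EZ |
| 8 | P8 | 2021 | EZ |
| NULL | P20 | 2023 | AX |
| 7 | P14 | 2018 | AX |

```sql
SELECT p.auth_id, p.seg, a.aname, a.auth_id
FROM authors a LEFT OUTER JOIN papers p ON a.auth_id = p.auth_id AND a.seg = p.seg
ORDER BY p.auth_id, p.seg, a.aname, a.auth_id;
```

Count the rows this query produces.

LEFT JOIN keeps every row from `authors`; unmatched rows get NULL for `papers`'s columns.
Matching on a.auth_id = p.auth_id AND a.seg = p.seg. A NULL in a compared column never satisfies the condition.
Matched pairs: 2; unmatched a rows kept: 6.
Total: 2 matched + 6 padded = 8 rows.

8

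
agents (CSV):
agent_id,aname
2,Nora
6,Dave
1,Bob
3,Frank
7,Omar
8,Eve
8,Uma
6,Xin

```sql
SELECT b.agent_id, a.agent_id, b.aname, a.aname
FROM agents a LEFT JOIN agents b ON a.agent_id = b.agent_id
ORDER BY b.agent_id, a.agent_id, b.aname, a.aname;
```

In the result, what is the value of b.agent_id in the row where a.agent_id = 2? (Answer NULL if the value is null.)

LEFT JOIN keeps every row from `agents a`; unmatched rows get NULL for `agents b`'s columns.
Matching on a.agent_id = b.agent_id.
Matched pairs: 12; unmatched a rows kept: 0.

2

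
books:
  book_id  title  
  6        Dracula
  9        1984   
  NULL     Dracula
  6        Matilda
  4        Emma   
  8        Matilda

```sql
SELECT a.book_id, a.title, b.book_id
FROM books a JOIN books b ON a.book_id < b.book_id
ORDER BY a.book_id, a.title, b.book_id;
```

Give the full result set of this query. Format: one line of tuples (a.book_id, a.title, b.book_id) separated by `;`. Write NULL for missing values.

(4, Emma, 6); (4, Emma, 6); (4, Emma, 8); (4, Emma, 9); (6, Dracula, 8); (6, Dracula, 9); (6, Matilda, 8); (6, Matilda, 9); (8, Matilda, 9)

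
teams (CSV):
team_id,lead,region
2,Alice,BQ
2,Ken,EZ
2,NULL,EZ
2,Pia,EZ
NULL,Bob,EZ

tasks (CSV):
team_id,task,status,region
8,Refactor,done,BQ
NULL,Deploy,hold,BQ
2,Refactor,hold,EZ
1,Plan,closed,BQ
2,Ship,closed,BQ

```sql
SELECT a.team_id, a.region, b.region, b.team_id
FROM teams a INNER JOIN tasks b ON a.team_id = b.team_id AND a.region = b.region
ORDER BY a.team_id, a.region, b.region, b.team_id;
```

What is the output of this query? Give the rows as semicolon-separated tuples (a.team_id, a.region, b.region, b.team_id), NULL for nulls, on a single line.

(2, BQ, BQ, 2); (2, EZ, EZ, 2); (2, EZ, EZ, 2); (2, EZ, EZ, 2)

INNER JOIN keeps only pairs where the ON condition holds.
Matching on a.team_id = b.team_id AND a.region = b.region. A NULL in a compared column never satisfies the condition.
- a[0] team_id=2, region=BQ → 1 match(es) in b → 1 row(s).
- a[1] team_id=2, region=EZ → 1 match(es) in b → 1 row(s).
- a[2] team_id=2, region=EZ → 1 match(es) in b → 1 row(s).
- a[3] team_id=2, region=EZ → 1 match(es) in b → 1 row(s).
- a[4] team_id=NULL, region=EZ → no match; dropped.
After projecting and ordering:
a.team_id | a.region | b.region | b.team_id
2 | BQ | BQ | 2
2 | EZ | EZ | 2
2 | EZ | EZ | 2
2 | EZ | EZ | 2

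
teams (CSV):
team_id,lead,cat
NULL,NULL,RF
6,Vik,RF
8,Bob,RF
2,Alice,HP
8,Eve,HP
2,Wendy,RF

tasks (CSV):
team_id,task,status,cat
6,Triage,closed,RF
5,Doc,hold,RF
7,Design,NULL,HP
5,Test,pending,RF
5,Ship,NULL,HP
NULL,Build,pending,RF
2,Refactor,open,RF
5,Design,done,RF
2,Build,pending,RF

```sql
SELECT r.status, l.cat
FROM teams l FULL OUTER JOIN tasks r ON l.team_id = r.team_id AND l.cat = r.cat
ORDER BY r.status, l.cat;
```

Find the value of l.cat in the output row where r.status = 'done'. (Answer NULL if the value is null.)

NULL

FULL OUTER JOIN keeps every row from both sides; unmatched rows get NULL for the other side's columns.
Matching on l.team_id = r.team_id AND l.cat = r.cat. A NULL in a compared column never satisfies the condition.
- l[0] team_id=NULL, cat=RF → no match; kept with NULLs on the r side.
- l[1] team_id=6, cat=RF → 1 match(es) in r → 1 row(s).
- l[2] team_id=8, cat=RF → no match; kept with NULLs on the r side.
- l[3] team_id=2, cat=HP → no match; kept with NULLs on the r side.
- l[4] team_id=8, cat=HP → no match; kept with NULLs on the r side.
- l[5] team_id=2, cat=RF → 2 match(es) in r → 2 row(s).
- 6 row(s) from r found no l partner → padded with NULL.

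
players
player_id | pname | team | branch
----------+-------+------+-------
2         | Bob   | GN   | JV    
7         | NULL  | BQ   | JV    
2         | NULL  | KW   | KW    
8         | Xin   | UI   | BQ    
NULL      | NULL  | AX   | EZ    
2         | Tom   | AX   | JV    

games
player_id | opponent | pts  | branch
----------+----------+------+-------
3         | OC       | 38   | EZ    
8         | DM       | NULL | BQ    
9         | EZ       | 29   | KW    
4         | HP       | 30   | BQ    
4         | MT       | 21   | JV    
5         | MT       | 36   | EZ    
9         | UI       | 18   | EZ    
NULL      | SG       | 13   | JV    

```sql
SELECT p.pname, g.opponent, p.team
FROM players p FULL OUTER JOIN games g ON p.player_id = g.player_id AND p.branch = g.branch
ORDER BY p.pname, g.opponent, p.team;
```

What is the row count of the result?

FULL OUTER JOIN keeps every row from both sides; unmatched rows get NULL for the other side's columns.
Matching on p.player_id = g.player_id AND p.branch = g.branch. A NULL in a compared column never satisfies the condition.
Matched pairs: 1; unmatched p rows kept: 5; unmatched g rows kept: 7.
Total: 1 matched + 12 padded = 13 rows.

13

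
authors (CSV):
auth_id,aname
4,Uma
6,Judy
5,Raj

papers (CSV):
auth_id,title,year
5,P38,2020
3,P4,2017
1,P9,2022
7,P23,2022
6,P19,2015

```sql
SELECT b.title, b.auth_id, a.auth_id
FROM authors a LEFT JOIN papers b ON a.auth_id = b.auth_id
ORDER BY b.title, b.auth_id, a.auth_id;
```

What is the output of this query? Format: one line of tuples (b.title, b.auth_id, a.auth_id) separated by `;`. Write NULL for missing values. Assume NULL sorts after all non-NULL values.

(P19, 6, 6); (P38, 5, 5); (NULL, NULL, 4)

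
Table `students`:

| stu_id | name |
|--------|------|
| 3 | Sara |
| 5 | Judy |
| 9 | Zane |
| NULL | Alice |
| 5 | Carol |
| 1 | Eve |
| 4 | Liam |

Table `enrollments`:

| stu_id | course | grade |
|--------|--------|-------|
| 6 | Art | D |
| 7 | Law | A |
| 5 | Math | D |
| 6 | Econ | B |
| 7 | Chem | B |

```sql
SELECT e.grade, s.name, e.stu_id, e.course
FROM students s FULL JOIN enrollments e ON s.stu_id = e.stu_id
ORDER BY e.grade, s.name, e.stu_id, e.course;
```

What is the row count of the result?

FULL OUTER JOIN keeps every row from both sides; unmatched rows get NULL for the other side's columns.
Matching on s.stu_id = e.stu_id. A NULL in a compared column never satisfies the condition.
Matched pairs: 2; unmatched s rows kept: 5; unmatched e rows kept: 4.
Total: 2 matched + 9 padded = 11 rows.

11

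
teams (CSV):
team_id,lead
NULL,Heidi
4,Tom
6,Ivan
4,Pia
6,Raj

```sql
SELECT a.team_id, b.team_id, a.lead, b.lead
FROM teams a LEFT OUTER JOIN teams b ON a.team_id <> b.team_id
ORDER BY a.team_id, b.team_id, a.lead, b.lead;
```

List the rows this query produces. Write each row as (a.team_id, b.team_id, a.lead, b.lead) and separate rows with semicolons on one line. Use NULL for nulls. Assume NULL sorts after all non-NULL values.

LEFT JOIN keeps every row from `teams a`; unmatched rows get NULL for `teams b`'s columns.
Matching on a.team_id <> b.team_id. A NULL in a compared column never satisfies the condition.
Matched pairs: 8; unmatched a rows kept: 1.

(4, 6, Pia, Ivan); (4, 6, Pia, Raj); (4, 6, Tom, Ivan); (4, 6, Tom, Raj); (6, 4, Ivan, Pia); (6, 4, Ivan, Tom); (6, 4, Raj, Pia); (6, 4, Raj, Tom); (NULL, NULL, Heidi, NULL)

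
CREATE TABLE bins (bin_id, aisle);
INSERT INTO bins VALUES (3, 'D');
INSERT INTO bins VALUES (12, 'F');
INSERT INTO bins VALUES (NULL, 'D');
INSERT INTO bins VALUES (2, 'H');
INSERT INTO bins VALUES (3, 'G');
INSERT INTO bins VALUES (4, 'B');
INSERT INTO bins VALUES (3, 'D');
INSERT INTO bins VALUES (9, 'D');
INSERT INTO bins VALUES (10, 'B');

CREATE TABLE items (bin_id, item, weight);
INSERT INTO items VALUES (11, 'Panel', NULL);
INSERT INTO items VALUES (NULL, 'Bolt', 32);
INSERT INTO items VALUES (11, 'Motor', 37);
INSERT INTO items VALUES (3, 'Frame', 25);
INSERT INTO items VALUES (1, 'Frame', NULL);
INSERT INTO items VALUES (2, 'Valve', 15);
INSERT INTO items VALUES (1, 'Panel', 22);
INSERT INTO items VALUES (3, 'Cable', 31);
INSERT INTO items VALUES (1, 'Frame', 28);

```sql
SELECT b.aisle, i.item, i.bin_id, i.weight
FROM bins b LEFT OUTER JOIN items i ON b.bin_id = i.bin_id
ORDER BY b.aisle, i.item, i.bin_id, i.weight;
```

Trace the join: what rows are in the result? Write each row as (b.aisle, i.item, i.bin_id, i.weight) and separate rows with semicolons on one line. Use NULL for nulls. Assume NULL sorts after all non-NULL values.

(B, NULL, NULL, NULL); (B, NULL, NULL, NULL); (D, Cable, 3, 31); (D, Cable, 3, 31); (D, Frame, 3, 25); (D, Frame, 3, 25); (D, NULL, NULL, NULL); (D, NULL, NULL, NULL); (F, NULL, NULL, NULL); (G, Cable, 3, 31); (G, Frame, 3, 25); (H, Valve, 2, 15)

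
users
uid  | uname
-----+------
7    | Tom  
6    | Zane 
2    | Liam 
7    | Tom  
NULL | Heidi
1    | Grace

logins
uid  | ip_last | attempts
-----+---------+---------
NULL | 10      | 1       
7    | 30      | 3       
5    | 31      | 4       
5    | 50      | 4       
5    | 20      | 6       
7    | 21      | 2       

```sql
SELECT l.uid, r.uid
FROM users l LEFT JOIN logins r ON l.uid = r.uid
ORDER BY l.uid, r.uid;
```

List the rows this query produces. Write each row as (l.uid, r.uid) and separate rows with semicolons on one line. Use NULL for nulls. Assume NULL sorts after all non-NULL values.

LEFT JOIN keeps every row from `users`; unmatched rows get NULL for `logins`'s columns.
Matching on l.uid = r.uid. A NULL in a compared column never satisfies the condition.
- uid=7: 2 matching r row(s), so 2 row(s) emitted.
- uid=6: no r row matches, row kept with r columns NULL.
- uid=2: no r row matches, row kept with r columns NULL.
- uid=7: 2 matching r row(s), so 2 row(s) emitted.
- uid=NULL: no r row matches, row kept with r columns NULL.
- uid=1: no r row matches, row kept with r columns NULL.
After projecting and ordering:
l.uid | r.uid
1 | NULL
2 | NULL
6 | NULL
7 | 7
7 | 7
7 | 7
7 | 7
NULL | NULL

(1, NULL); (2, NULL); (6, NULL); (7, 7); (7, 7); (7, 7); (7, 7); (NULL, NULL)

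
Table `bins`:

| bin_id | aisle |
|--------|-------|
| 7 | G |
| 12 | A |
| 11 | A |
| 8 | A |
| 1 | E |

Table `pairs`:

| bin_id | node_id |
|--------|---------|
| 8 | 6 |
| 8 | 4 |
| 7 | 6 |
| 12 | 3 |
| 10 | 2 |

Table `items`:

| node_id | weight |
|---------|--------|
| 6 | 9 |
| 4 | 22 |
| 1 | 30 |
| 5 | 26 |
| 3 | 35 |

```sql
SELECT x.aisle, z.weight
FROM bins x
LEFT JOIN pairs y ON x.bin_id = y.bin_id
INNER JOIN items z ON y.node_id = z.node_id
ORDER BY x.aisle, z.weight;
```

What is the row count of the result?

4

Evaluate left to right. First `bins x LEFT JOIN pairs y` on bin_id: 6 row(s).
Then INNER JOIN `items z` on node_id: keep only rows whose y.node_id appears in z.
Result: 4 row(s).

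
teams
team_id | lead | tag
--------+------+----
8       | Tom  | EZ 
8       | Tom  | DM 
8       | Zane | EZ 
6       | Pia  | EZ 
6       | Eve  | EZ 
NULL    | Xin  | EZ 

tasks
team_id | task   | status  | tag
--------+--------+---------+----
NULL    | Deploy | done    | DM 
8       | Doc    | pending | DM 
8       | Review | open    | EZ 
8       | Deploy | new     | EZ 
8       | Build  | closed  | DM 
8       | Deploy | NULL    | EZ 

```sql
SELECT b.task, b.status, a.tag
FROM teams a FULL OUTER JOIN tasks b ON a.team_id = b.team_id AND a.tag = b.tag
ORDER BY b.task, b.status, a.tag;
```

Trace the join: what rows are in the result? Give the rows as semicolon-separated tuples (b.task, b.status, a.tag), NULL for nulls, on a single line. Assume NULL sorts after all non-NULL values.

FULL OUTER JOIN keeps every row from both sides; unmatched rows get NULL for the other side's columns.
Matching on a.team_id = b.team_id AND a.tag = b.tag. A NULL in a compared column never satisfies the condition.
- a[0] team_id=8, tag=EZ → 3 match(es) in b → 3 row(s).
- a[1] team_id=8, tag=DM → 2 match(es) in b → 2 row(s).
- a[2] team_id=8, tag=EZ → 3 match(es) in b → 3 row(s).
- a[3] team_id=6, tag=EZ → no match; kept with NULLs on the b side.
- a[4] team_id=6, tag=EZ → no match; kept with NULLs on the b side.
- a[5] team_id=NULL, tag=EZ → no match; kept with NULLs on the b side.
- plus 1 unmatched b row(s), each kept with NULL a columns.

(Build, closed, DM); (Deploy, done, NULL); (Deploy, new, EZ); (Deploy, new, EZ); (Deploy, NULL, EZ); (Deploy, NULL, EZ); (Doc, pending, DM); (Review, open, EZ); (Review, open, EZ); (NULL, NULL, EZ); (NULL, NULL, EZ); (NULL, NULL, EZ)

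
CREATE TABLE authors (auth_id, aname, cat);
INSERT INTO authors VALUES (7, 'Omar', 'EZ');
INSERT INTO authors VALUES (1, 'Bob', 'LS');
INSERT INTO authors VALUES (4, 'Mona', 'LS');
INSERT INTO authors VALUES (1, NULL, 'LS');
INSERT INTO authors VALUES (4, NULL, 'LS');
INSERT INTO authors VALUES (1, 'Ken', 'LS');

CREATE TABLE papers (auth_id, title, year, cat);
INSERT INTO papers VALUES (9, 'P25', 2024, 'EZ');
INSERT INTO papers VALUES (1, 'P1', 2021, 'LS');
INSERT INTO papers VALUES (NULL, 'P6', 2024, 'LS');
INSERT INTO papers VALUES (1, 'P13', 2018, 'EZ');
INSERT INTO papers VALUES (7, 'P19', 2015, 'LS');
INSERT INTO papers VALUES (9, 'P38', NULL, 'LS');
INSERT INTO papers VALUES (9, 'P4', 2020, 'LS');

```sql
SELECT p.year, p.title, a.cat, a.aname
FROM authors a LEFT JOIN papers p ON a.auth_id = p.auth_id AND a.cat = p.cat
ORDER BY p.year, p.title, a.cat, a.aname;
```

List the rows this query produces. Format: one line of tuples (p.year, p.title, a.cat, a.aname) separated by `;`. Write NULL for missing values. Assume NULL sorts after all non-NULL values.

(2021, P1, LS, Bob); (2021, P1, LS, Ken); (2021, P1, LS, NULL); (NULL, NULL, EZ, Omar); (NULL, NULL, LS, Mona); (NULL, NULL, LS, NULL)

LEFT JOIN keeps every row from `authors`; unmatched rows get NULL for `papers`'s columns.
Matching on a.auth_id = p.auth_id AND a.cat = p.cat. A NULL in a compared column never satisfies the condition.
- a (auth_id=7, cat=EZ) has no partner → padded with NULL.
- a (auth_id=1, cat=LS) pairs with 1 row(s) of p.
- a (auth_id=4, cat=LS) has no partner → padded with NULL.
- a (auth_id=1, cat=LS) pairs with 1 row(s) of p.
- a (auth_id=4, cat=LS) has no partner → padded with NULL.
- a (auth_id=1, cat=LS) pairs with 1 row(s) of p.
After projecting and ordering:
p.year | p.title | a.cat | a.aname
2021 | P1 | LS | Bob
2021 | P1 | LS | Ken
2021 | P1 | LS | NULL
NULL | NULL | EZ | Omar
NULL | NULL | LS | Mona
NULL | NULL | LS | NULL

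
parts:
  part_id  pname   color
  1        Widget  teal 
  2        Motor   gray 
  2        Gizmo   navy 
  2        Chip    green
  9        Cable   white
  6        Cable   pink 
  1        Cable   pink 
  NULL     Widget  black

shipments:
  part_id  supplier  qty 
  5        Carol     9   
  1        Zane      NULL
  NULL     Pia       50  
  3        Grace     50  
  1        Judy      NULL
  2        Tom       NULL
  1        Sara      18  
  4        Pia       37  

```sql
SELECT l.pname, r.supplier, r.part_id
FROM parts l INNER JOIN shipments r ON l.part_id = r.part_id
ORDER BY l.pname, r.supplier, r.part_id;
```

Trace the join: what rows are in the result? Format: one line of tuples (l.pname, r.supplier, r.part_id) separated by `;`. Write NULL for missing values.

INNER JOIN keeps only pairs where the ON condition holds.
Matching on l.part_id = r.part_id. A NULL in a compared column never satisfies the condition.
Matched pairs: 9.

(Cable, Judy, 1); (Cable, Sara, 1); (Cable, Zane, 1); (Chip, Tom, 2); (Gizmo, Tom, 2); (Motor, Tom, 2); (Widget, Judy, 1); (Widget, Sara, 1); (Widget, Zane, 1)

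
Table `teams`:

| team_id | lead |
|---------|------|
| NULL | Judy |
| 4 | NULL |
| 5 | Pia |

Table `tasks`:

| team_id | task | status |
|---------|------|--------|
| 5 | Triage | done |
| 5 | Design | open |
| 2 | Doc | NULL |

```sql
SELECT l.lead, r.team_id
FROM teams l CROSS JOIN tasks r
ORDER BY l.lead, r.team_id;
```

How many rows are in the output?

CROSS JOIN pairs every row of `teams` with every row of `tasks`: 3 × 3 = 9 rows.

9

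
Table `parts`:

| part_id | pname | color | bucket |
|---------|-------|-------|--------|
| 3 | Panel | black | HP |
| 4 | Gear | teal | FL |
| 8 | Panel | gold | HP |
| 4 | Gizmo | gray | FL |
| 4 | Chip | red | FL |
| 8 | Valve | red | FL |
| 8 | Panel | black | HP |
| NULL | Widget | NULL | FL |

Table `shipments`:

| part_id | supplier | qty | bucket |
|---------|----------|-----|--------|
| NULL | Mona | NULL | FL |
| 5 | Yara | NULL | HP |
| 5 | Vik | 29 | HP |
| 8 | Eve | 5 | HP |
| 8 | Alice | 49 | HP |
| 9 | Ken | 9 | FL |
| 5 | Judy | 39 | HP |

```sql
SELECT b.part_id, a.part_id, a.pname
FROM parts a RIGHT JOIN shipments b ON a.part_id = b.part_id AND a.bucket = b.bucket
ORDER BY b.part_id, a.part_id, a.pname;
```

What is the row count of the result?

9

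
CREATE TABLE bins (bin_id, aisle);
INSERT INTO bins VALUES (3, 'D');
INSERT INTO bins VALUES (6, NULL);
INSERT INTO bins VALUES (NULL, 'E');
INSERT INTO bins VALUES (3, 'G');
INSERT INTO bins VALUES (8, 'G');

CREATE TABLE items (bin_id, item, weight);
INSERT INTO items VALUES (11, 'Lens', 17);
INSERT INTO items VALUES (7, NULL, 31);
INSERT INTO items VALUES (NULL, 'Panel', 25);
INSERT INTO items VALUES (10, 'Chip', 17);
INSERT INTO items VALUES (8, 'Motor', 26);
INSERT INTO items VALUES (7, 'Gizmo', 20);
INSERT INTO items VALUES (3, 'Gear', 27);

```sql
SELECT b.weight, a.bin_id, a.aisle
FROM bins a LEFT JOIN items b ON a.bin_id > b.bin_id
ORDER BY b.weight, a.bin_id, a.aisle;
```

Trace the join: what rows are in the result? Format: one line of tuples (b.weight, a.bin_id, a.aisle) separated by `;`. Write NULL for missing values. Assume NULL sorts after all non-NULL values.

(20, 8, G); (27, 6, NULL); (27, 8, G); (31, 8, G); (NULL, 3, D); (NULL, 3, G); (NULL, NULL, E)

LEFT JOIN keeps every row from `bins`; unmatched rows get NULL for `items`'s columns.
Matching on a.bin_id > b.bin_id. A NULL in a compared column never satisfies the condition.
Matched pairs: 4; unmatched a rows kept: 3.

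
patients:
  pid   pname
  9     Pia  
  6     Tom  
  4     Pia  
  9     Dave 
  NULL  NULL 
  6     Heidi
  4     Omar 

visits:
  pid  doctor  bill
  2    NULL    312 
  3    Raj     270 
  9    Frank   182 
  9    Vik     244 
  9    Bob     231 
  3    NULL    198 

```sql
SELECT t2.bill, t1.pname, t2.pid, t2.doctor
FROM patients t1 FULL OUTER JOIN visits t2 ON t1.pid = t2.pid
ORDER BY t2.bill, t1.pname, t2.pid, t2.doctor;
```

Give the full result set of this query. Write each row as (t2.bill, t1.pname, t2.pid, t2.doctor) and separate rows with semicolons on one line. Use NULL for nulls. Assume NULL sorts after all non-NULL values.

FULL OUTER JOIN keeps every row from both sides; unmatched rows get NULL for the other side's columns.
Matching on t1.pid = t2.pid. A NULL in a compared column never satisfies the condition.
Matched pairs: 6; unmatched t1 rows kept: 5; unmatched t2 rows kept: 3.

(182, Dave, 9, Frank); (182, Pia, 9, Frank); (198, NULL, 3, NULL); (231, Dave, 9, Bob); (231, Pia, 9, Bob); (244, Dave, 9, Vik); (244, Pia, 9, Vik); (270, NULL, 3, Raj); (312, NULL, 2, NULL); (NULL, Heidi, NULL, NULL); (NULL, Omar, NULL, NULL); (NULL, Pia, NULL, NULL); (NULL, Tom, NULL, NULL); (NULL, NULL, NULL, NULL)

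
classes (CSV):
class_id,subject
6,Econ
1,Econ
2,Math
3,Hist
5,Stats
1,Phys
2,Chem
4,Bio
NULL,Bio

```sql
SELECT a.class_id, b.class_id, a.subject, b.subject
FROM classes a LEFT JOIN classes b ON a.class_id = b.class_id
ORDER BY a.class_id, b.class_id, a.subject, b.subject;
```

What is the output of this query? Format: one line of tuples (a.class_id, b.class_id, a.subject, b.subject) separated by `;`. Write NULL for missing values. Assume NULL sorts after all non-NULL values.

(1, 1, Econ, Econ); (1, 1, Econ, Phys); (1, 1, Phys, Econ); (1, 1, Phys, Phys); (2, 2, Chem, Chem); (2, 2, Chem, Math); (2, 2, Math, Chem); (2, 2, Math, Math); (3, 3, Hist, Hist); (4, 4, Bio, Bio); (5, 5, Stats, Stats); (6, 6, Econ, Econ); (NULL, NULL, Bio, NULL)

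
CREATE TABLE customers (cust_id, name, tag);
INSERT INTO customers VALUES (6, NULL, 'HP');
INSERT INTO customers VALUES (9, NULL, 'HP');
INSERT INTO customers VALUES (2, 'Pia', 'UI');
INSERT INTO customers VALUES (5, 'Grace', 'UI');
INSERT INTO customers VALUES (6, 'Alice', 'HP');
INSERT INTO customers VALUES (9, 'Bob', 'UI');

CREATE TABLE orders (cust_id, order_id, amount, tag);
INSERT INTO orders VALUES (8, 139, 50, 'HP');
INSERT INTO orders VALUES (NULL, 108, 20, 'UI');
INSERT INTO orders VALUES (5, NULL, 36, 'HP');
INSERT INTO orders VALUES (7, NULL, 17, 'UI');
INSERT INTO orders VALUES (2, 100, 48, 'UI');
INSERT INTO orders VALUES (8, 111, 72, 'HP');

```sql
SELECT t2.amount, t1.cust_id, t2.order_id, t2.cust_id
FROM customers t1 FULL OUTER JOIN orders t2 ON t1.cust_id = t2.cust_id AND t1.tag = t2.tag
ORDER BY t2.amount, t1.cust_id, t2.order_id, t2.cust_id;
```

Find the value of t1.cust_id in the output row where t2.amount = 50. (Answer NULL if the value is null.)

FULL OUTER JOIN keeps every row from both sides; unmatched rows get NULL for the other side's columns.
Matching on t1.cust_id = t2.cust_id AND t1.tag = t2.tag. A NULL in a compared column never satisfies the condition.
- cust_id=6, tag=HP: no t2 row matches, row kept with t2 columns NULL.
- cust_id=9, tag=HP: no t2 row matches, row kept with t2 columns NULL.
- cust_id=2, tag=UI: 1 matching t2 row(s), so 1 row(s) emitted.
- cust_id=5, tag=UI: no t2 row matches, row kept with t2 columns NULL.
- cust_id=6, tag=HP: no t2 row matches, row kept with t2 columns NULL.
- cust_id=9, tag=UI: no t2 row matches, row kept with t2 columns NULL.
- plus 5 unmatched t2 row(s), each kept with NULL t1 columns.

NULL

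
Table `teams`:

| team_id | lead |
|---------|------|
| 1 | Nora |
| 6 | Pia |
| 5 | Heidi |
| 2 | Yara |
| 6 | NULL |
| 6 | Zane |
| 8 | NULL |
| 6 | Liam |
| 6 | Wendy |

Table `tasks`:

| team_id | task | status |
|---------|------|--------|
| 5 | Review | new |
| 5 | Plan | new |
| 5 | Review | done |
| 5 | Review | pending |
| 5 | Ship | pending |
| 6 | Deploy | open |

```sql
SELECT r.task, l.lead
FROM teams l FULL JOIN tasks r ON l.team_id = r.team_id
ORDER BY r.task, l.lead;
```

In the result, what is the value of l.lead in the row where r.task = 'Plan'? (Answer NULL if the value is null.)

Heidi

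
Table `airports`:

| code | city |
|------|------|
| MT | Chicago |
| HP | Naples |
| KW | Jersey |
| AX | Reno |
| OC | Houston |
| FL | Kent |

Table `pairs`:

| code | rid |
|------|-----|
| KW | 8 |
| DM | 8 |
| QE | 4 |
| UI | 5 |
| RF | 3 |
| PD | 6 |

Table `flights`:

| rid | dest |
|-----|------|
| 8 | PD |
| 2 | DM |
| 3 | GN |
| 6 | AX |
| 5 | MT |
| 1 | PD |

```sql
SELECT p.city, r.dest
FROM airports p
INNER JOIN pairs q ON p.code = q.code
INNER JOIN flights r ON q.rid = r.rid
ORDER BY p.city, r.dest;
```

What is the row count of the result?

1

Evaluate left to right. First `airports p INNER JOIN pairs q` on code: 1 row(s).
Then INNER JOIN `flights r` on rid: keep only rows whose q.rid appears in r.
Result: 1 row(s).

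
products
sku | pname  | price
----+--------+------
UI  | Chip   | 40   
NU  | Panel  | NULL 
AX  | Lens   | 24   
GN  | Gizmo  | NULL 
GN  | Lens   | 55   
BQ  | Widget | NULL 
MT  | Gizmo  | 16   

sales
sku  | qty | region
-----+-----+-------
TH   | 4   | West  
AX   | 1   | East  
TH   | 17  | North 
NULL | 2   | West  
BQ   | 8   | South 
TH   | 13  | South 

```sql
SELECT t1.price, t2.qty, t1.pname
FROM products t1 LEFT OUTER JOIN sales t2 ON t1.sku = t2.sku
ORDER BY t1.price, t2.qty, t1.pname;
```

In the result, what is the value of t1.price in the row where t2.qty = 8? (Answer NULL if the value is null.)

LEFT JOIN keeps every row from `products`; unmatched rows get NULL for `sales`'s columns.
Matching on t1.sku = t2.sku. A NULL in a compared column never satisfies the condition.
- t1 row (sku=UI): no match → kept, t2 columns NULL.
- t1 row (sku=NU): no match → kept, t2 columns NULL.
- t1 row (sku=AX): matches 1 t2 row(s) → 1 output row(s).
- t1 row (sku=GN): no match → kept, t2 columns NULL.
- t1 row (sku=GN): no match → kept, t2 columns NULL.
- t1 row (sku=BQ): matches 1 t2 row(s) → 1 output row(s).
- t1 row (sku=MT): no match → kept, t2 columns NULL.

NULL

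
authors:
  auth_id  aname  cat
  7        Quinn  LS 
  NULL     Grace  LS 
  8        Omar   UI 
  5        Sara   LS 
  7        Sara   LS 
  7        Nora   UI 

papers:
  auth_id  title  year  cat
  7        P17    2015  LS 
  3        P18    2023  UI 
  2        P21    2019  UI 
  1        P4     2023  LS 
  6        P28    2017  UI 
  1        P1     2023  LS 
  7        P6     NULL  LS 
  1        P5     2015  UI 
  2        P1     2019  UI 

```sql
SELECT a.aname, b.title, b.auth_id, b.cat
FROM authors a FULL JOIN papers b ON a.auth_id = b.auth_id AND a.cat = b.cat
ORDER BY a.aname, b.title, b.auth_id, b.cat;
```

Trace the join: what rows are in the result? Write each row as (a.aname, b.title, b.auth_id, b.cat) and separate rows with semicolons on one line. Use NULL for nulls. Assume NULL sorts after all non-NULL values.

FULL OUTER JOIN keeps every row from both sides; unmatched rows get NULL for the other side's columns.
Matching on a.auth_id = b.auth_id AND a.cat = b.cat. A NULL in a compared column never satisfies the condition.
Matched pairs: 4; unmatched a rows kept: 4; unmatched b rows kept: 7.

(Grace, NULL, NULL, NULL); (Nora, NULL, NULL, NULL); (Omar, NULL, NULL, NULL); (Quinn, P17, 7, LS); (Quinn, P6, 7, LS); (Sara, P17, 7, LS); (Sara, P6, 7, LS); (Sara, NULL, NULL, NULL); (NULL, P1, 1, LS); (NULL, P1, 2, UI); (NULL, P18, 3, UI); (NULL, P21, 2, UI); (NULL, P28, 6, UI); (NULL, P4, 1, LS); (NULL, P5, 1, UI)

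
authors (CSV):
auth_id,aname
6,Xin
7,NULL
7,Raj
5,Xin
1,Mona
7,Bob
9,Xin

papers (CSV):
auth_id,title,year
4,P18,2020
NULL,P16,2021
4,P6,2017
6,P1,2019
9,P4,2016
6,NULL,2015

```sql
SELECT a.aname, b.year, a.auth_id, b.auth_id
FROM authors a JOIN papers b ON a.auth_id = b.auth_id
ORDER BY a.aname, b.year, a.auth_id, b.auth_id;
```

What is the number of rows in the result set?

INNER JOIN keeps only pairs where the ON condition holds.
Matching on a.auth_id = b.auth_id. A NULL in a compared column never satisfies the condition.
- auth_id=6: 2 matching b row(s), so 2 row(s) emitted.
- auth_id=7: no matching b row, dropped.
- auth_id=7: no matching b row, dropped.
- auth_id=5: no matching b row, dropped.
- auth_id=1: no matching b row, dropped.
- auth_id=7: no matching b row, dropped.
- auth_id=9: 1 matching b row(s), so 1 row(s) emitted.
Total: 3 rows.

3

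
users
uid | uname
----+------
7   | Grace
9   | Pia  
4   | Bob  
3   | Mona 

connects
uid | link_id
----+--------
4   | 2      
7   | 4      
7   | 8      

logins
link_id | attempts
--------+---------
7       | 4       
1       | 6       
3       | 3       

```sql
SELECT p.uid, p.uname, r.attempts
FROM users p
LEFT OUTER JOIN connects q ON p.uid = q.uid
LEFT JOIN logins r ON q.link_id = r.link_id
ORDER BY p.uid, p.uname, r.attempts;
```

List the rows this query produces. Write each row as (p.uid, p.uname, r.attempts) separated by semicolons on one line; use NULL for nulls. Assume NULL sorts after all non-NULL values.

(3, Mona, NULL); (4, Bob, NULL); (7, Grace, NULL); (7, Grace, NULL); (9, Pia, NULL)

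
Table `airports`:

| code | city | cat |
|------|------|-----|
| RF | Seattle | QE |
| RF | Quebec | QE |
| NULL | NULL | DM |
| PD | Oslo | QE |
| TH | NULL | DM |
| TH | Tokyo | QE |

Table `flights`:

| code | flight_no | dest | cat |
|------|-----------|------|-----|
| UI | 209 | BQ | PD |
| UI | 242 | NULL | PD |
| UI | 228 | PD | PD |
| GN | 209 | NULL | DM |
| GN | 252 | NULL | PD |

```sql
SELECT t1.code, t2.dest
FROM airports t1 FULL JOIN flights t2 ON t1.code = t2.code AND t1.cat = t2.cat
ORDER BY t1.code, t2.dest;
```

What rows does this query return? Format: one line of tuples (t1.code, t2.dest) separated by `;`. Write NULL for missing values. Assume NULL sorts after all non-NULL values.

(PD, NULL); (RF, NULL); (RF, NULL); (TH, NULL); (TH, NULL); (NULL, BQ); (NULL, PD); (NULL, NULL); (NULL, NULL); (NULL, NULL); (NULL, NULL)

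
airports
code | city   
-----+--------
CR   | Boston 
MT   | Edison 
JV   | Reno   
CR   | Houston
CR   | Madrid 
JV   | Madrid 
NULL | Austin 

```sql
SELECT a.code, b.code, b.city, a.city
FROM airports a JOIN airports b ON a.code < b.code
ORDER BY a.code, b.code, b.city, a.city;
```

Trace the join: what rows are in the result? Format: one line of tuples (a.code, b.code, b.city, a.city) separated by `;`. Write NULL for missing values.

(CR, JV, Madrid, Boston); (CR, JV, Madrid, Houston); (CR, JV, Madrid, Madrid); (CR, JV, Reno, Boston); (CR, JV, Reno, Houston); (CR, JV, Reno, Madrid); (CR, MT, Edison, Boston); (CR, MT, Edison, Houston); (CR, MT, Edison, Madrid); (JV, MT, Edison, Madrid); (JV, MT, Edison, Reno)

INNER JOIN keeps only pairs where the ON condition holds.
Matching on a.code < b.code. A NULL in a compared column never satisfies the condition.
- a row (code=CR): matches 3 b row(s) → 3 output row(s).
- a row (code=MT): no match → dropped.
- a row (code=JV): matches 1 b row(s) → 1 output row(s).
- a row (code=CR): matches 3 b row(s) → 3 output row(s).
- a row (code=CR): matches 3 b row(s) → 3 output row(s).
- a row (code=JV): matches 1 b row(s) → 1 output row(s).
- a row (code=NULL): no match → dropped.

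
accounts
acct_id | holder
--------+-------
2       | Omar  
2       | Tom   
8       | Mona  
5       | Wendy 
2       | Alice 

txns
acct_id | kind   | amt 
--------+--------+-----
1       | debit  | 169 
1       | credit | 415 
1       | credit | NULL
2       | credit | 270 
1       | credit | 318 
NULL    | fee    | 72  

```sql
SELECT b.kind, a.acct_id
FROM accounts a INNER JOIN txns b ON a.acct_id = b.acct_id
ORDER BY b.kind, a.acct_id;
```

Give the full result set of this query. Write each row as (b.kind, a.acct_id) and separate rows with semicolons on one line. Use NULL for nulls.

(credit, 2); (credit, 2); (credit, 2)

INNER JOIN keeps only pairs where the ON condition holds.
Matching on a.acct_id = b.acct_id. A NULL in a compared column never satisfies the condition.
Matched pairs: 3.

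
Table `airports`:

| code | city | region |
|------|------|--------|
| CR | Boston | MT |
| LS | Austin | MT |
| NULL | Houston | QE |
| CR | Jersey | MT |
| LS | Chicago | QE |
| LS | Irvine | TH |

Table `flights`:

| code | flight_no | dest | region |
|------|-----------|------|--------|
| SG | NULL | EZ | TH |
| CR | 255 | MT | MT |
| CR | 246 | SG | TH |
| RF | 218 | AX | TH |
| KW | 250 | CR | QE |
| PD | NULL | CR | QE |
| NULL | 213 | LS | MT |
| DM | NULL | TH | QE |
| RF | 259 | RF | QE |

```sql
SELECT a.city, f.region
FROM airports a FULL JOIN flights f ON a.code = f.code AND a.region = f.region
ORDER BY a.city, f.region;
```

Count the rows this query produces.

FULL OUTER JOIN keeps every row from both sides; unmatched rows get NULL for the other side's columns.
Matching on a.code = f.code AND a.region = f.region. A NULL in a compared column never satisfies the condition.
- a row (code=CR, region=MT): matches 1 f row(s) → 1 output row(s).
- a row (code=LS, region=MT): no match → kept, f columns NULL.
- a row (code=NULL, region=QE): no match → kept, f columns NULL.
- a row (code=CR, region=MT): matches 1 f row(s) → 1 output row(s).
- a row (code=LS, region=QE): no match → kept, f columns NULL.
- a row (code=LS, region=TH): no match → kept, f columns NULL.
- 8 f row(s) had no a match → kept, a columns NULL.
Total: 2 matched + 12 padded = 14 rows.

14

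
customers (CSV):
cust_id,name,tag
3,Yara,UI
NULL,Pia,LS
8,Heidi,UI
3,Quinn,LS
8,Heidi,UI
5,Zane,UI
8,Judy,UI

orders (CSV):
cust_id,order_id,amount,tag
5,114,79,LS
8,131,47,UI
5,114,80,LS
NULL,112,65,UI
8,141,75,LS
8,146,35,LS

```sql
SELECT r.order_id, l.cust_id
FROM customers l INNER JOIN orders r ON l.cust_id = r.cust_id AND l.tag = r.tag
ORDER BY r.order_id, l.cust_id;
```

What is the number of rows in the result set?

3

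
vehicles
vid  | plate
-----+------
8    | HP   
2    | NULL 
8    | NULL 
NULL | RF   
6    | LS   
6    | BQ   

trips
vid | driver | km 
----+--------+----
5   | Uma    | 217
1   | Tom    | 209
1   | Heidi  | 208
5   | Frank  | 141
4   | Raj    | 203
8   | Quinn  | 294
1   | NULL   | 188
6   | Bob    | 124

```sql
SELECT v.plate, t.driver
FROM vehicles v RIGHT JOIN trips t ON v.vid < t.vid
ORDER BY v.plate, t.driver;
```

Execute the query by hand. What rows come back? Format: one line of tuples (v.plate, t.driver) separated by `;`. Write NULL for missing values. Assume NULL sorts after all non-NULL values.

(BQ, Quinn); (LS, Quinn); (NULL, Bob); (NULL, Frank); (NULL, Heidi); (NULL, Quinn); (NULL, Raj); (NULL, Tom); (NULL, Uma); (NULL, NULL)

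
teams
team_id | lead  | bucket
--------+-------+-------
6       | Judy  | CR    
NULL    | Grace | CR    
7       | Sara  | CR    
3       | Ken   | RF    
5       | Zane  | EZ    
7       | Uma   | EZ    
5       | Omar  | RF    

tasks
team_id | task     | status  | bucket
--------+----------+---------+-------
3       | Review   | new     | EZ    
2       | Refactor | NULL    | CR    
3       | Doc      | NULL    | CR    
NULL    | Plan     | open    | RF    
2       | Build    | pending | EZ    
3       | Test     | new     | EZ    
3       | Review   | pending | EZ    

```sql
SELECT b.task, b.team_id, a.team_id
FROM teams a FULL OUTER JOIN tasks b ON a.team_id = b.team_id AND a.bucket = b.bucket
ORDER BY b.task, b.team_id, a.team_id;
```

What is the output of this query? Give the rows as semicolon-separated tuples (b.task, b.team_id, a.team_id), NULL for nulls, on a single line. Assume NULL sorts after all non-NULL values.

FULL OUTER JOIN keeps every row from both sides; unmatched rows get NULL for the other side's columns.
Matching on a.team_id = b.team_id AND a.bucket = b.bucket. A NULL in a compared column never satisfies the condition.
Matched pairs: 0; unmatched a rows kept: 7; unmatched b rows kept: 7.

(Build, 2, NULL); (Doc, 3, NULL); (Plan, NULL, NULL); (Refactor, 2, NULL); (Review, 3, NULL); (Review, 3, NULL); (Test, 3, NULL); (NULL, NULL, 3); (NULL, NULL, 5); (NULL, NULL, 5); (NULL, NULL, 6); (NULL, NULL, 7); (NULL, NULL, 7); (NULL, NULL, NULL)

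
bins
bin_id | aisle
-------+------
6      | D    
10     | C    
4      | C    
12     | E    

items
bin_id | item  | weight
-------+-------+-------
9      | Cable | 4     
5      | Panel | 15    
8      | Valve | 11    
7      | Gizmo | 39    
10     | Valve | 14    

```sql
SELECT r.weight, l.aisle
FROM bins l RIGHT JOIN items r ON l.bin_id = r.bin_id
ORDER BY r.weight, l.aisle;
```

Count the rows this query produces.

RIGHT JOIN keeps every row from `items`; unmatched rows get NULL for `bins`'s columns.
Matching on l.bin_id = r.bin_id.
- l[0] bin_id=6 → no match.
- l[1] bin_id=10 → 1 match(es) in r → 1 row(s).
- l[2] bin_id=4 → no match.
- l[3] bin_id=12 → no match.
- 4 row(s) from r found no l partner → padded with NULL.
Total: 1 matched + 4 padded = 5 rows.

5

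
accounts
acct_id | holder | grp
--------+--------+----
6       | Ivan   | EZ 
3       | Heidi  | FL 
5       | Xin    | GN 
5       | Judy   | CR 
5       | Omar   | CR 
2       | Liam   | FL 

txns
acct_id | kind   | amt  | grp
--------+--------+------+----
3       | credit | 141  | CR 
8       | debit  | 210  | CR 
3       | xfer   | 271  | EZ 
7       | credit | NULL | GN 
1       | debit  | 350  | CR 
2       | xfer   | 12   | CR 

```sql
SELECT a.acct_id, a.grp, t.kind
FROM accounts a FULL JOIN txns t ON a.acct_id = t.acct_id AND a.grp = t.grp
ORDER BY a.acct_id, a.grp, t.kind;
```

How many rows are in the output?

12

FULL OUTER JOIN keeps every row from both sides; unmatched rows get NULL for the other side's columns.
Matching on a.acct_id = t.acct_id AND a.grp = t.grp.
- a (acct_id=6, grp=EZ) has no partner → padded with NULL.
- a (acct_id=3, grp=FL) has no partner → padded with NULL.
- a (acct_id=5, grp=GN) has no partner → padded with NULL.
- a (acct_id=5, grp=CR) has no partner → padded with NULL.
- a (acct_id=5, grp=CR) has no partner → padded with NULL.
- a (acct_id=2, grp=FL) has no partner → padded with NULL.
- plus 6 unmatched t row(s), each kept with NULL a columns.
Total: 0 matched + 12 padded = 12 rows.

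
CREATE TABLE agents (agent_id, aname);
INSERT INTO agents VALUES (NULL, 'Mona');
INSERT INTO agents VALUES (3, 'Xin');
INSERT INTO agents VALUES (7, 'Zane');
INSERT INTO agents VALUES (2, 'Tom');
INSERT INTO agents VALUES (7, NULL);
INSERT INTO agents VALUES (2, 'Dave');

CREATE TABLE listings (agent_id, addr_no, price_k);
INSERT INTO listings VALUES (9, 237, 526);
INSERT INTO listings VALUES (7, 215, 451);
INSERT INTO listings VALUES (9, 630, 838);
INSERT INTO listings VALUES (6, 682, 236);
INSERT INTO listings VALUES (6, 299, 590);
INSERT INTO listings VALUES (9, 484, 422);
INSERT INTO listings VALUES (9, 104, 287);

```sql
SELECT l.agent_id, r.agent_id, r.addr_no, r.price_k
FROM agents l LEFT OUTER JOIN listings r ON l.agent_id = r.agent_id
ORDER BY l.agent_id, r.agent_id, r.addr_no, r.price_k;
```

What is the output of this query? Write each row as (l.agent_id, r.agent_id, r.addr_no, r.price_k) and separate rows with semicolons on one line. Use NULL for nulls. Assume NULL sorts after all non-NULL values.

LEFT JOIN keeps every row from `agents`; unmatched rows get NULL for `listings`'s columns.
Matching on l.agent_id = r.agent_id. A NULL in a compared column never satisfies the condition.
Matched pairs: 2; unmatched l rows kept: 4.

(2, NULL, NULL, NULL); (2, NULL, NULL, NULL); (3, NULL, NULL, NULL); (7, 7, 215, 451); (7, 7, 215, 451); (NULL, NULL, NULL, NULL)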